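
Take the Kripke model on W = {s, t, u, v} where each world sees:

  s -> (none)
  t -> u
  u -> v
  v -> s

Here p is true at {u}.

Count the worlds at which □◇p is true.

1

s: no successors, so □◇p holds vacuously. ✓
t: successors {u}; ◇p there: u:F. ✗
u: successors {v}; ◇p there: v:F. ✗
v: successors {s}; ◇p there: s:F. ✗
Satisfying worlds: {s}.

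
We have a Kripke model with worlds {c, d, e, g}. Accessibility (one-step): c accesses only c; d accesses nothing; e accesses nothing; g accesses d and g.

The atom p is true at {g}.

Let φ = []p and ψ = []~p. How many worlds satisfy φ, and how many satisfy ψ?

2 and 3

For []p:
c: successors {c}; p there: c:F. ✗
d: no successors, so []p holds vacuously. ✓
e: no successors, so []p holds vacuously. ✓
g: successors {d, g}; p there: d:F, g:T. ✗
— 2 worlds.
For []~p:
c: successors {c}; ~p there: c:T. ✓
d: no successors, so []~p holds vacuously. ✓
e: no successors, so []~p holds vacuously. ✓
g: successors {d, g}; ~p there: d:T, g:F. ✗
— 3 worlds.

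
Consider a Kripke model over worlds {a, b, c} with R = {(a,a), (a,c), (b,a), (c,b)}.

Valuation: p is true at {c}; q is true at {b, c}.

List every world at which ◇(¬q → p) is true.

{a, c}

a: successors {a, c}; ¬q → p there: a:F, c:T. ✓
b: successors {a}; ¬q → p there: a:F. ✗
c: successors {b}; ¬q → p there: b:T. ✓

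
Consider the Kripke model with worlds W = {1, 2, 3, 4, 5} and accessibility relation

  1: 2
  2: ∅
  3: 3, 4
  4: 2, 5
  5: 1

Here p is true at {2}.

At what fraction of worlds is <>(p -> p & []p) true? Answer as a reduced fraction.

1: successors {2}; p -> p & []p there: 2:T. ✓
2: no successors, so <>(p -> p & []p) fails. ✗
3: successors {3, 4}; p -> p & []p there: 3:T, 4:T. ✓
4: successors {2, 5}; p -> p & []p there: 2:T, 5:T. ✓
5: successors {1}; p -> p & []p there: 1:T. ✓
That's 4 of 5 worlds, so 4/5.

4/5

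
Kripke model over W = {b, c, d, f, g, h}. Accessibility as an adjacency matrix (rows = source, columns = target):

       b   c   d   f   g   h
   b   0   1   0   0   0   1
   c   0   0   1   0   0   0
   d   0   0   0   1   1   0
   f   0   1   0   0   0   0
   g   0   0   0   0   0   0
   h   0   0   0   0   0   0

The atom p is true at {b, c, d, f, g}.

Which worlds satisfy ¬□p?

{b}

b: □p is F. ✓
c: □p is T. ✗
d: □p is T. ✗
f: □p is T. ✗
g: □p is T. ✗
h: □p is T. ✗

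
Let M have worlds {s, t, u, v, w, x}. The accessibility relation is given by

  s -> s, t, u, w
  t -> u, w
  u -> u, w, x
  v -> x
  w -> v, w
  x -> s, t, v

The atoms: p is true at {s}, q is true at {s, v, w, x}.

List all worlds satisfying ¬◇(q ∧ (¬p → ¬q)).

s: ◇(q ∧ (¬p → ¬q)) is T. ✗
t: ◇(q ∧ (¬p → ¬q)) is F. ✓
u: ◇(q ∧ (¬p → ¬q)) is F. ✓
v: ◇(q ∧ (¬p → ¬q)) is F. ✓
w: ◇(q ∧ (¬p → ¬q)) is F. ✓
x: ◇(q ∧ (¬p → ¬q)) is T. ✗

{t, u, v, w}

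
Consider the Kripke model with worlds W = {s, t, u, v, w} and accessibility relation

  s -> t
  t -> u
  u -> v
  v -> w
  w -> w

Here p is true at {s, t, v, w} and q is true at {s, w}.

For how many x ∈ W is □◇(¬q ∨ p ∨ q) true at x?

s: successors {t}; ◇(¬q ∨ p ∨ q) there: t:T. ✓
t: successors {u}; ◇(¬q ∨ p ∨ q) there: u:T. ✓
u: successors {v}; ◇(¬q ∨ p ∨ q) there: v:T. ✓
v: successors {w}; ◇(¬q ∨ p ∨ q) there: w:T. ✓
w: successors {w}; ◇(¬q ∨ p ∨ q) there: w:T. ✓
Satisfying worlds: {s, t, u, v, w}.

5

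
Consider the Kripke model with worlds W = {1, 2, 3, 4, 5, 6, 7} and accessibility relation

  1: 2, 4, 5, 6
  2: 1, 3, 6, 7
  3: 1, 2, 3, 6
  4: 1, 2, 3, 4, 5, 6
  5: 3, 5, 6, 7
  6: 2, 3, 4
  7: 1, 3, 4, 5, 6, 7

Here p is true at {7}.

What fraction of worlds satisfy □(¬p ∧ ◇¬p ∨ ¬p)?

1: successors {2, 4, 5, 6}; ¬p ∧ ◇¬p ∨ ¬p there: 2:T, 4:T, 5:T, 6:T. ✓
2: successors {1, 3, 6, 7}; ¬p ∧ ◇¬p ∨ ¬p there: 1:T, 3:T, 6:T, 7:F. ✗
3: successors {1, 2, 3, 6}; ¬p ∧ ◇¬p ∨ ¬p there: 1:T, 2:T, 3:T, 6:T. ✓
4: successors {1, 2, 3, 4, 5, 6}; ¬p ∧ ◇¬p ∨ ¬p there: 1:T, 2:T, 3:T, 4:T, 5:T, 6:T. ✓
5: successors {3, 5, 6, 7}; ¬p ∧ ◇¬p ∨ ¬p there: 3:T, 5:T, 6:T, 7:F. ✗
6: successors {2, 3, 4}; ¬p ∧ ◇¬p ∨ ¬p there: 2:T, 3:T, 4:T. ✓
7: successors {1, 3, 4, 5, 6, 7}; ¬p ∧ ◇¬p ∨ ¬p there: 1:T, 3:T, 4:T, 5:T, 6:T, 7:F. ✗
That's 4 of 7 worlds, so 4/7.

4/7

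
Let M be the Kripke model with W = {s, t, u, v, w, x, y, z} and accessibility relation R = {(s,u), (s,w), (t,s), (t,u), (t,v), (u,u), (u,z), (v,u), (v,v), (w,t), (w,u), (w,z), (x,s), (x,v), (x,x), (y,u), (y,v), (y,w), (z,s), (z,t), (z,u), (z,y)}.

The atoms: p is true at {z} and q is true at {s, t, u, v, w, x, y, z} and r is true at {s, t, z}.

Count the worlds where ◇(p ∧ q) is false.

6

s: successors {u, w}; p ∧ q there: u:F, w:F. ✗
t: successors {s, u, v}; p ∧ q there: s:F, u:F, v:F. ✗
u: successors {u, z}; p ∧ q there: u:F, z:T. ✓
v: successors {u, v}; p ∧ q there: u:F, v:F. ✗
w: successors {t, u, z}; p ∧ q there: t:F, u:F, z:T. ✓
x: successors {s, v, x}; p ∧ q there: s:F, v:F, x:F. ✗
y: successors {u, v, w}; p ∧ q there: u:F, v:F, w:F. ✗
z: successors {s, t, u, y}; p ∧ q there: s:F, t:F, u:F, y:F. ✗
Satisfying worlds: {u, w}.
So ◇(p ∧ q) fails at the other 6 worlds.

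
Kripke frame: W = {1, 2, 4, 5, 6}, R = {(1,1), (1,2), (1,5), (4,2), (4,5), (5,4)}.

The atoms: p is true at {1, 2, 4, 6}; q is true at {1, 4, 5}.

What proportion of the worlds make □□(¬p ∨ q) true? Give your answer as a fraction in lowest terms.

1: successors {1, 2, 5}; □(¬p ∨ q) there: 1:F, 2:T, 5:T. ✗
2: no successors, so □□(¬p ∨ q) holds vacuously. ✓
4: successors {2, 5}; □(¬p ∨ q) there: 2:T, 5:T. ✓
5: successors {4}; □(¬p ∨ q) there: 4:F. ✗
6: no successors, so □□(¬p ∨ q) holds vacuously. ✓
That's 3 of 5 worlds, so 3/5.

3/5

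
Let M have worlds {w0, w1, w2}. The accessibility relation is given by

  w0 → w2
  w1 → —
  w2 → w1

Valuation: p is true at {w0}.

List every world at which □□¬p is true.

w0: successors {w2}; □¬p there: w2:T. ✓
w1: no successors, so □□¬p holds vacuously. ✓
w2: successors {w1}; □¬p there: w1:T. ✓

{w0, w1, w2}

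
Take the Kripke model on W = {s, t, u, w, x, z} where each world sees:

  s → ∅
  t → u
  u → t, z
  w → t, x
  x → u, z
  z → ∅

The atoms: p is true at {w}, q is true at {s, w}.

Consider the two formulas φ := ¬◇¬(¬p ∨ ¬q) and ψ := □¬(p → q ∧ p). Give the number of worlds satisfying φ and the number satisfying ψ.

For ¬◇¬(¬p ∨ ¬q):
s: ◇¬(¬p ∨ ¬q) is F. ✓
t: ◇¬(¬p ∨ ¬q) is F. ✓
u: ◇¬(¬p ∨ ¬q) is F. ✓
w: ◇¬(¬p ∨ ¬q) is F. ✓
x: ◇¬(¬p ∨ ¬q) is F. ✓
z: ◇¬(¬p ∨ ¬q) is F. ✓
— 6 worlds.
For □¬(p → q ∧ p):
s: no successors, so □¬(p → q ∧ p) holds vacuously. ✓
t: successors {u}; ¬(p → q ∧ p) there: u:F. ✗
u: successors {t, z}; ¬(p → q ∧ p) there: t:F, z:F. ✗
w: successors {t, x}; ¬(p → q ∧ p) there: t:F, x:F. ✗
x: successors {u, z}; ¬(p → q ∧ p) there: u:F, z:F. ✗
z: no successors, so □¬(p → q ∧ p) holds vacuously. ✓
— 2 worlds.

6 and 2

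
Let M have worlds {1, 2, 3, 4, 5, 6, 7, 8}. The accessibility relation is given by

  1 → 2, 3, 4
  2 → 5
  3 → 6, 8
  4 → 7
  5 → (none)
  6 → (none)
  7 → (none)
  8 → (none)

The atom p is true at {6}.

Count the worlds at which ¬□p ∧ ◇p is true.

1: ¬□p is T, ◇p is F. ✗
2: ¬□p is T, ◇p is F. ✗
3: ¬□p is T, ◇p is T. ✓
4: ¬□p is T, ◇p is F. ✗
5: ¬□p is F, ◇p is F. ✗
6: ¬□p is F, ◇p is F. ✗
7: ¬□p is F, ◇p is F. ✗
8: ¬□p is F, ◇p is F. ✗
Satisfying worlds: {3}.

1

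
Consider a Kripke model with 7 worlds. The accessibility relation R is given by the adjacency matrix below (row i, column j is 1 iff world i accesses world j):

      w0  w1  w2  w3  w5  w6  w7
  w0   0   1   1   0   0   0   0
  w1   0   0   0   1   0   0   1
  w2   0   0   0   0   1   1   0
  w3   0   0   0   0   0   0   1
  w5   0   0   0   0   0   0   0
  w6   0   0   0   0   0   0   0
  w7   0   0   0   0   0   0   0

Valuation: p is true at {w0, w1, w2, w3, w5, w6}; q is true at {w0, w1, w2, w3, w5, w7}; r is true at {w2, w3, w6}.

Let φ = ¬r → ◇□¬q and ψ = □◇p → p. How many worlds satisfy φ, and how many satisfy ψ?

For ¬r → ◇□¬q:
w0: ¬r is T, ◇□¬q is F. ✗
w1: ¬r is T, ◇□¬q is T. ✓
w2: ¬r is F, ◇□¬q is T. ✓
w3: ¬r is F, ◇□¬q is T. ✓
w5: ¬r is T, ◇□¬q is F. ✗
w6: ¬r is F, ◇□¬q is F. ✓
w7: ¬r is T, ◇□¬q is F. ✗
— 4 worlds.
For □◇p → p:
w0: □◇p is T, p is T. ✓
w1: □◇p is F, p is T. ✓
w2: □◇p is F, p is T. ✓
w3: □◇p is F, p is T. ✓
w5: □◇p is T, p is T. ✓
w6: □◇p is T, p is T. ✓
w7: □◇p is T, p is F. ✗
— 6 worlds.

4 and 6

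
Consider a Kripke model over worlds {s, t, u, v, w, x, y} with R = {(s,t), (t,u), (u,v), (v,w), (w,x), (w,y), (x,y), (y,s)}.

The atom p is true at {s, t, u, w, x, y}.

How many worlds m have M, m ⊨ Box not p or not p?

2

s: Box not p is F, not p is F. ✗
t: Box not p is F, not p is F. ✗
u: Box not p is T, not p is F. ✓
v: Box not p is F, not p is T. ✓
w: Box not p is F, not p is F. ✗
x: Box not p is F, not p is F. ✗
y: Box not p is F, not p is F. ✗
Satisfying worlds: {u, v}.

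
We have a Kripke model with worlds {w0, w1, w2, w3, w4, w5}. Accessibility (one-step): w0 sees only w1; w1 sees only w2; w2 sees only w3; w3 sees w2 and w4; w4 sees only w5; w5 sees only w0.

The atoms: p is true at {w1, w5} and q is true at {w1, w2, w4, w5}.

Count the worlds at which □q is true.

w0: successors {w1}; q there: w1:T. ✓
w1: successors {w2}; q there: w2:T. ✓
w2: successors {w3}; q there: w3:F. ✗
w3: successors {w2, w4}; q there: w2:T, w4:T. ✓
w4: successors {w5}; q there: w5:T. ✓
w5: successors {w0}; q there: w0:F. ✗
Satisfying worlds: {w0, w1, w3, w4}.

4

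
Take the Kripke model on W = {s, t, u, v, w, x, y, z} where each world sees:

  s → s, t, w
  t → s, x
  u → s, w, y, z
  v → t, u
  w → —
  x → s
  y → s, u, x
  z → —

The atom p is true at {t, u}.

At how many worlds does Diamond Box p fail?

s: successors {s, t, w}; Box p there: s:F, t:F, w:T. ✓
t: successors {s, x}; Box p there: s:F, x:F. ✗
u: successors {s, w, y, z}; Box p there: s:F, w:T, y:F, z:T. ✓
v: successors {t, u}; Box p there: t:F, u:F. ✗
w: no successors, so Diamond Box p fails. ✗
x: successors {s}; Box p there: s:F. ✗
y: successors {s, u, x}; Box p there: s:F, u:F, x:F. ✗
z: no successors, so Diamond Box p fails. ✗
Satisfying worlds: {s, u}.
So Diamond Box p fails at the other 6 worlds.

6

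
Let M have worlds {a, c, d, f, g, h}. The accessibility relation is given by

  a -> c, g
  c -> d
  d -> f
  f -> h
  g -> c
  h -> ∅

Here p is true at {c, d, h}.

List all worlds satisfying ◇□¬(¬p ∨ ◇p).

a: successors {c, g}; □¬(¬p ∨ ◇p) there: c:T, g:F. ✓
c: successors {d}; □¬(¬p ∨ ◇p) there: d:F. ✗
d: successors {f}; □¬(¬p ∨ ◇p) there: f:T. ✓
f: successors {h}; □¬(¬p ∨ ◇p) there: h:T. ✓
g: successors {c}; □¬(¬p ∨ ◇p) there: c:T. ✓
h: no successors, so ◇□¬(¬p ∨ ◇p) fails. ✗

{a, d, f, g}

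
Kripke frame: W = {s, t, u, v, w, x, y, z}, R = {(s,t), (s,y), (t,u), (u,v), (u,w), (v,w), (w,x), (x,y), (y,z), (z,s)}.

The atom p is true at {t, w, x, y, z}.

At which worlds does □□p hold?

s: successors {t, y}; □p there: t:F, y:T. ✗
t: successors {u}; □p there: u:F. ✗
u: successors {v, w}; □p there: v:T, w:T. ✓
v: successors {w}; □p there: w:T. ✓
w: successors {x}; □p there: x:T. ✓
x: successors {y}; □p there: y:T. ✓
y: successors {z}; □p there: z:F. ✗
z: successors {s}; □p there: s:T. ✓

{u, v, w, x, z}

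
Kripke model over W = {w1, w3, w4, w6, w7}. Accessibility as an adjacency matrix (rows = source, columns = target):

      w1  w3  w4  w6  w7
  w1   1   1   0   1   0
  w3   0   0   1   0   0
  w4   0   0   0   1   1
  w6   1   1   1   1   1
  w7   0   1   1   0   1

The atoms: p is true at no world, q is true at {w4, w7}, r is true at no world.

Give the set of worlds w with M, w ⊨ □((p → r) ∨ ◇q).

w1: successors {w1, w3, w6}; (p → r) ∨ ◇q there: w1:T, w3:T, w6:T. ✓
w3: successors {w4}; (p → r) ∨ ◇q there: w4:T. ✓
w4: successors {w6, w7}; (p → r) ∨ ◇q there: w6:T, w7:T. ✓
w6: successors {w1, w3, w4, w6, w7}; (p → r) ∨ ◇q there: w1:T, w3:T, w4:T, w6:T, w7:T. ✓
w7: successors {w3, w4, w7}; (p → r) ∨ ◇q there: w3:T, w4:T, w7:T. ✓

{w1, w3, w4, w6, w7}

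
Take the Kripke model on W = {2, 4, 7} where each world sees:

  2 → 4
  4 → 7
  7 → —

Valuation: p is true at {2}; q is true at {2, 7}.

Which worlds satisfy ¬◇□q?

2: ◇□q is T. ✗
4: ◇□q is T. ✗
7: ◇□q is F. ✓

{7}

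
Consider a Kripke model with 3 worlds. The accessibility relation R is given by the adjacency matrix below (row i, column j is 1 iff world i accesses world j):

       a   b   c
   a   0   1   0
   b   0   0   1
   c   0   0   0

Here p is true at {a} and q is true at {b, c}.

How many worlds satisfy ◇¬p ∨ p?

2

a: ◇¬p is T, p is T. ✓
b: ◇¬p is T, p is F. ✓
c: ◇¬p is F, p is F. ✗
Satisfying worlds: {a, b}.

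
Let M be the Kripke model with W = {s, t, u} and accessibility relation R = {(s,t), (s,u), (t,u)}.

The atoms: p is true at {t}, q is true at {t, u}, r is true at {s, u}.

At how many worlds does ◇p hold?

1

s: successors {t, u}; p there: t:T, u:F. ✓
t: successors {u}; p there: u:F. ✗
u: no successors, so ◇p fails. ✗
Satisfying worlds: {s}.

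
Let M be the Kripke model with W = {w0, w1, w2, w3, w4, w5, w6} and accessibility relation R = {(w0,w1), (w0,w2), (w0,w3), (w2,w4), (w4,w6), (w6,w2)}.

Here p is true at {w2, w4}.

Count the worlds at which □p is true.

w0: successors {w1, w2, w3}; p there: w1:F, w2:T, w3:F. ✗
w1: no successors, so □p holds vacuously. ✓
w2: successors {w4}; p there: w4:T. ✓
w3: no successors, so □p holds vacuously. ✓
w4: successors {w6}; p there: w6:F. ✗
w5: no successors, so □p holds vacuously. ✓
w6: successors {w2}; p there: w2:T. ✓
Satisfying worlds: {w1, w2, w3, w5, w6}.

5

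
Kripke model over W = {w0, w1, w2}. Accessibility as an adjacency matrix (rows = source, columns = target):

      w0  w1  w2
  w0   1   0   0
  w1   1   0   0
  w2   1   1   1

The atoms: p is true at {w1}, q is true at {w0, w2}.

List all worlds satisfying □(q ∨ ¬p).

{w0, w1}

w0: successors {w0}; q ∨ ¬p there: w0:T. ✓
w1: successors {w0}; q ∨ ¬p there: w0:T. ✓
w2: successors {w0, w1, w2}; q ∨ ¬p there: w0:T, w1:F, w2:T. ✗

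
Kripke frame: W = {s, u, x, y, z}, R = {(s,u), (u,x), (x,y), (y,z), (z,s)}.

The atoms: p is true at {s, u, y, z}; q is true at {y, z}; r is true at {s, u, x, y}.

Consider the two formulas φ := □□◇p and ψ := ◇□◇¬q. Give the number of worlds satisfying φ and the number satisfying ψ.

4 and 3

For □□◇p:
s: successors {u}; □◇p there: u:T. ✓
u: successors {x}; □◇p there: x:T. ✓
x: successors {y}; □◇p there: y:T. ✓
y: successors {z}; □◇p there: z:T. ✓
z: successors {s}; □◇p there: s:F. ✗
— 4 worlds.
For ◇□◇¬q:
s: successors {u}; □◇¬q there: u:F. ✗
u: successors {x}; □◇¬q there: x:F. ✗
x: successors {y}; □◇¬q there: y:T. ✓
y: successors {z}; □◇¬q there: z:T. ✓
z: successors {s}; □◇¬q there: s:T. ✓
— 3 worlds.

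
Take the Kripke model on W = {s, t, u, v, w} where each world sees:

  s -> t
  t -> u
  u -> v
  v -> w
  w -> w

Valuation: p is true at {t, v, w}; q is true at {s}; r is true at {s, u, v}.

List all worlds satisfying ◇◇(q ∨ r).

s: successors {t}; ◇(q ∨ r) there: t:T. ✓
t: successors {u}; ◇(q ∨ r) there: u:T. ✓
u: successors {v}; ◇(q ∨ r) there: v:F. ✗
v: successors {w}; ◇(q ∨ r) there: w:F. ✗
w: successors {w}; ◇(q ∨ r) there: w:F. ✗

{s, t}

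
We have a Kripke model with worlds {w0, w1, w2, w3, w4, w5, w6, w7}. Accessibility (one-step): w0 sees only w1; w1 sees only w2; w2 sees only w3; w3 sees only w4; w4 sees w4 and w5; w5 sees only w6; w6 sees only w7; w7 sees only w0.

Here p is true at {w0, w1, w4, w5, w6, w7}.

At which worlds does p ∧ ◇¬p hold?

{w1}

w0: p is T, ◇¬p is F. ✗
w1: p is T, ◇¬p is T. ✓
w2: p is F, ◇¬p is T. ✗
w3: p is F, ◇¬p is F. ✗
w4: p is T, ◇¬p is F. ✗
w5: p is T, ◇¬p is F. ✗
w6: p is T, ◇¬p is F. ✗
w7: p is T, ◇¬p is F. ✗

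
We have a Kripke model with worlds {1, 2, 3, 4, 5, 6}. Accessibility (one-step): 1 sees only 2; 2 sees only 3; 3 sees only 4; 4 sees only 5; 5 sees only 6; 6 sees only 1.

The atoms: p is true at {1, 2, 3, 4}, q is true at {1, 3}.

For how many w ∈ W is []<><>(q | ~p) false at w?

1: successors {2}; <><>(q | ~p) there: 2:F. ✗
2: successors {3}; <><>(q | ~p) there: 3:T. ✓
3: successors {4}; <><>(q | ~p) there: 4:T. ✓
4: successors {5}; <><>(q | ~p) there: 5:T. ✓
5: successors {6}; <><>(q | ~p) there: 6:F. ✗
6: successors {1}; <><>(q | ~p) there: 1:T. ✓
Satisfying worlds: {2, 3, 4, 6}.
So []<><>(q | ~p) fails at the other 2 worlds.

2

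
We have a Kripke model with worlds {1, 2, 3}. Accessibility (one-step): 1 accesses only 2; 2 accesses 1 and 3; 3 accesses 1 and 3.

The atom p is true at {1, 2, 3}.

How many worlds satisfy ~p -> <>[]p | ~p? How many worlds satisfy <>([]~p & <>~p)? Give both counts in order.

3 and 0

For ~p -> <>[]p | ~p:
1: ~p is F, <>[]p | ~p is T. ✓
2: ~p is F, <>[]p | ~p is T. ✓
3: ~p is F, <>[]p | ~p is T. ✓
— 3 worlds.
For <>([]~p & <>~p):
1: successors {2}; []~p & <>~p there: 2:F. ✗
2: successors {1, 3}; []~p & <>~p there: 1:F, 3:F. ✗
3: successors {1, 3}; []~p & <>~p there: 1:F, 3:F. ✗
— 0 worlds.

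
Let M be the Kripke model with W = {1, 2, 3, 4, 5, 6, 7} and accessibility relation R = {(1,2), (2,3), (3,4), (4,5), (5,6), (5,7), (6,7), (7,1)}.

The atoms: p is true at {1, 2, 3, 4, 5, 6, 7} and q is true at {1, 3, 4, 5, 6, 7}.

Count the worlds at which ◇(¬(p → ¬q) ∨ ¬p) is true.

6

1: successors {2}; ¬(p → ¬q) ∨ ¬p there: 2:F. ✗
2: successors {3}; ¬(p → ¬q) ∨ ¬p there: 3:T. ✓
3: successors {4}; ¬(p → ¬q) ∨ ¬p there: 4:T. ✓
4: successors {5}; ¬(p → ¬q) ∨ ¬p there: 5:T. ✓
5: successors {6, 7}; ¬(p → ¬q) ∨ ¬p there: 6:T, 7:T. ✓
6: successors {7}; ¬(p → ¬q) ∨ ¬p there: 7:T. ✓
7: successors {1}; ¬(p → ¬q) ∨ ¬p there: 1:T. ✓
Satisfying worlds: {2, 3, 4, 5, 6, 7}.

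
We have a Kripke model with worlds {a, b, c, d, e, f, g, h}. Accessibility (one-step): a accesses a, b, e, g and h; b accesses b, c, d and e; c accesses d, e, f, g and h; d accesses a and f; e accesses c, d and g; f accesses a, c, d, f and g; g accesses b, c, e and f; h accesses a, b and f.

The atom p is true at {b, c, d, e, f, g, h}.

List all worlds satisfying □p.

{b, c, e, g}

a: successors {a, b, e, g, h}; p there: a:F, b:T, e:T, g:T, h:T. ✗
b: successors {b, c, d, e}; p there: b:T, c:T, d:T, e:T. ✓
c: successors {d, e, f, g, h}; p there: d:T, e:T, f:T, g:T, h:T. ✓
d: successors {a, f}; p there: a:F, f:T. ✗
e: successors {c, d, g}; p there: c:T, d:T, g:T. ✓
f: successors {a, c, d, f, g}; p there: a:F, c:T, d:T, f:T, g:T. ✗
g: successors {b, c, e, f}; p there: b:T, c:T, e:T, f:T. ✓
h: successors {a, b, f}; p there: a:F, b:T, f:T. ✗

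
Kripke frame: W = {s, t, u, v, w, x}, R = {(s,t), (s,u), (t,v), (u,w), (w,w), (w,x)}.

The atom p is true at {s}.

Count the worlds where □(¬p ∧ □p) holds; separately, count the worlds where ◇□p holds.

For □(¬p ∧ □p):
s: successors {t, u}; ¬p ∧ □p there: t:F, u:F. ✗
t: successors {v}; ¬p ∧ □p there: v:T. ✓
u: successors {w}; ¬p ∧ □p there: w:F. ✗
v: no successors, so □(¬p ∧ □p) holds vacuously. ✓
w: successors {w, x}; ¬p ∧ □p there: w:F, x:T. ✗
x: no successors, so □(¬p ∧ □p) holds vacuously. ✓
— 3 worlds.
For ◇□p:
s: successors {t, u}; □p there: t:F, u:F. ✗
t: successors {v}; □p there: v:T. ✓
u: successors {w}; □p there: w:F. ✗
v: no successors, so ◇□p fails. ✗
w: successors {w, x}; □p there: w:F, x:T. ✓
x: no successors, so ◇□p fails. ✗
— 2 worlds.

3 and 2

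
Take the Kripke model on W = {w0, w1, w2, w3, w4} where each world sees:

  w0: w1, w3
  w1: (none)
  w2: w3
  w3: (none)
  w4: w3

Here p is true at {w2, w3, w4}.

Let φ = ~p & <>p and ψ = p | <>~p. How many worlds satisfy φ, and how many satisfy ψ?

For ~p & <>p:
w0: ~p is T, <>p is T. ✓
w1: ~p is T, <>p is F. ✗
w2: ~p is F, <>p is T. ✗
w3: ~p is F, <>p is F. ✗
w4: ~p is F, <>p is T. ✗
— 1 world.
For p | <>~p:
w0: p is F, <>~p is T. ✓
w1: p is F, <>~p is F. ✗
w2: p is T, <>~p is F. ✓
w3: p is T, <>~p is F. ✓
w4: p is T, <>~p is F. ✓
— 4 worlds.

1 and 4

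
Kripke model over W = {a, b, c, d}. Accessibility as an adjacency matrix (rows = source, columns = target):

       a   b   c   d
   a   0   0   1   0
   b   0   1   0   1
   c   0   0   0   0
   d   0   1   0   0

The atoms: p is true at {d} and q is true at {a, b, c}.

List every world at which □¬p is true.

a: successors {c}; ¬p there: c:T. ✓
b: successors {b, d}; ¬p there: b:T, d:F. ✗
c: no successors, so □¬p holds vacuously. ✓
d: successors {b}; ¬p there: b:T. ✓

{a, c, d}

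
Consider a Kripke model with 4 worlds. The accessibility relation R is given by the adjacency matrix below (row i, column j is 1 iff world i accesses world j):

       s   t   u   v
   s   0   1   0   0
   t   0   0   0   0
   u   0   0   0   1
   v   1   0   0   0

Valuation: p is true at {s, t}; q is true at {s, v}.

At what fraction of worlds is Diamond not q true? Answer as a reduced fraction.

1/4

s: successors {t}; not q there: t:T. ✓
t: no successors, so Diamond not q fails. ✗
u: successors {v}; not q there: v:F. ✗
v: successors {s}; not q there: s:F. ✗
That's 1 of 4 worlds, so 1/4.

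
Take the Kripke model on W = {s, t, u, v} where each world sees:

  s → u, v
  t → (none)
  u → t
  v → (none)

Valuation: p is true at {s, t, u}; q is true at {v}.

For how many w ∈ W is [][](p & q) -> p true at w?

3

s: [][](p & q) is F, p is T. ✓
t: [][](p & q) is T, p is T. ✓
u: [][](p & q) is T, p is T. ✓
v: [][](p & q) is T, p is F. ✗
Satisfying worlds: {s, t, u}.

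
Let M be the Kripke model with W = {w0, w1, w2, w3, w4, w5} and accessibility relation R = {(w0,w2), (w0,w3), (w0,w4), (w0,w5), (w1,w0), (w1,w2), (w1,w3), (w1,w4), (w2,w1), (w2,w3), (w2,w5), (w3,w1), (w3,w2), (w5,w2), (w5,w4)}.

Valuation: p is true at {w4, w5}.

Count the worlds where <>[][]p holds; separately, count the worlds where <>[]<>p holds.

For <>[][]p:
w0: successors {w2, w3, w4, w5}; [][]p there: w2:F, w3:F, w4:T, w5:F. ✓
w1: successors {w0, w2, w3, w4}; [][]p there: w0:F, w2:F, w3:F, w4:T. ✓
w2: successors {w1, w3, w5}; [][]p there: w1:F, w3:F, w5:F. ✗
w3: successors {w1, w2}; [][]p there: w1:F, w2:F. ✗
w4: no successors, so <>[][]p fails. ✗
w5: successors {w2, w4}; [][]p there: w2:F, w4:T. ✓
— 3 worlds.
For <>[]<>p:
w0: successors {w2, w3, w4, w5}; []<>p there: w2:F, w3:T, w4:T, w5:F. ✓
w1: successors {w0, w2, w3, w4}; []<>p there: w0:F, w2:F, w3:T, w4:T. ✓
w2: successors {w1, w3, w5}; []<>p there: w1:F, w3:T, w5:F. ✓
w3: successors {w1, w2}; []<>p there: w1:F, w2:F. ✗
w4: no successors, so <>[]<>p fails. ✗
w5: successors {w2, w4}; []<>p there: w2:F, w4:T. ✓
— 4 worlds.

3 and 4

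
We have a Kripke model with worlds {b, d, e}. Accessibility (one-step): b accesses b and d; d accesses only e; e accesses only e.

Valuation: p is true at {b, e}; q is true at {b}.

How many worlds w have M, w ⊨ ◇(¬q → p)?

b: successors {b, d}; ¬q → p there: b:T, d:F. ✓
d: successors {e}; ¬q → p there: e:T. ✓
e: successors {e}; ¬q → p there: e:T. ✓
Satisfying worlds: {b, d, e}.

3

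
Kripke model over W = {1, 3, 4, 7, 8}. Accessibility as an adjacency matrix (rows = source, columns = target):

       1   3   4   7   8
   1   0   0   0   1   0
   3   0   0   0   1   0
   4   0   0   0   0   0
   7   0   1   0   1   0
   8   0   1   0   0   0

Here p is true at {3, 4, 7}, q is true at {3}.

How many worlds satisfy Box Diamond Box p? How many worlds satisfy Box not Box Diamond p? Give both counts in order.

5 and 1

For Box Diamond Box p:
1: successors {7}; Diamond Box p there: 7:T. ✓
3: successors {7}; Diamond Box p there: 7:T. ✓
4: no successors, so Box Diamond Box p holds vacuously. ✓
7: successors {3, 7}; Diamond Box p there: 3:T, 7:T. ✓
8: successors {3}; Diamond Box p there: 3:T. ✓
— 5 worlds.
For Box not Box Diamond p:
1: successors {7}; not Box Diamond p there: 7:F. ✗
3: successors {7}; not Box Diamond p there: 7:F. ✗
4: no successors, so Box not Box Diamond p holds vacuously. ✓
7: successors {3, 7}; not Box Diamond p there: 3:F, 7:F. ✗
8: successors {3}; not Box Diamond p there: 3:F. ✗
— 1 world.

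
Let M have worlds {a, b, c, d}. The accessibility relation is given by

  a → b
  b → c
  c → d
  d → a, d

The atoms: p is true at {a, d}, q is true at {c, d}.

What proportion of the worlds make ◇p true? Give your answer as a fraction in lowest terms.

1/2

a: successors {b}; p there: b:F. ✗
b: successors {c}; p there: c:F. ✗
c: successors {d}; p there: d:T. ✓
d: successors {a, d}; p there: a:T, d:T. ✓
That's 2 of 4 worlds, so 2/4 = 1/2.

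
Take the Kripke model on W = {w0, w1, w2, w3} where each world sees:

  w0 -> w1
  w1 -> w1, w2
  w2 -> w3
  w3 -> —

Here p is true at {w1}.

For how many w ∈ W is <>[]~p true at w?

2

w0: successors {w1}; []~p there: w1:F. ✗
w1: successors {w1, w2}; []~p there: w1:F, w2:T. ✓
w2: successors {w3}; []~p there: w3:T. ✓
w3: no successors, so <>[]~p fails. ✗
Satisfying worlds: {w1, w2}.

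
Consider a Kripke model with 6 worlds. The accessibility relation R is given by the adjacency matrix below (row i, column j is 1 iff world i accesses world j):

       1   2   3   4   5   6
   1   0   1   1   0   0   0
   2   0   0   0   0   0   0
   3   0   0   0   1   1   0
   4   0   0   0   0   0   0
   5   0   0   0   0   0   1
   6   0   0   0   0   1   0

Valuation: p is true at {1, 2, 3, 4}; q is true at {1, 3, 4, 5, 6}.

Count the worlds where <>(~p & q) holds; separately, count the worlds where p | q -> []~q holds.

For <>(~p & q):
1: successors {2, 3}; ~p & q there: 2:F, 3:F. ✗
2: no successors, so <>(~p & q) fails. ✗
3: successors {4, 5}; ~p & q there: 4:F, 5:T. ✓
4: no successors, so <>(~p & q) fails. ✗
5: successors {6}; ~p & q there: 6:T. ✓
6: successors {5}; ~p & q there: 5:T. ✓
— 3 worlds.
For p | q -> []~q:
1: p | q is T, []~q is F. ✗
2: p | q is T, []~q is T. ✓
3: p | q is T, []~q is F. ✗
4: p | q is T, []~q is T. ✓
5: p | q is T, []~q is F. ✗
6: p | q is T, []~q is F. ✗
— 2 worlds.

3 and 2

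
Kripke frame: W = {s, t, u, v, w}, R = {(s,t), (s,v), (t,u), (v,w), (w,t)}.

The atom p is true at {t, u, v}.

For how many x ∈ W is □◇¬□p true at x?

s: successors {t, v}; ◇¬□p there: t:F, v:F. ✗
t: successors {u}; ◇¬□p there: u:F. ✗
u: no successors, so □◇¬□p holds vacuously. ✓
v: successors {w}; ◇¬□p there: w:F. ✗
w: successors {t}; ◇¬□p there: t:F. ✗
Satisfying worlds: {u}.

1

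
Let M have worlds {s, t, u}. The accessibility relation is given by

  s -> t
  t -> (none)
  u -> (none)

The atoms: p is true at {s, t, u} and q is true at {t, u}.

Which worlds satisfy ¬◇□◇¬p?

s: ◇□◇¬p is T. ✗
t: ◇□◇¬p is F. ✓
u: ◇□◇¬p is F. ✓

{t, u}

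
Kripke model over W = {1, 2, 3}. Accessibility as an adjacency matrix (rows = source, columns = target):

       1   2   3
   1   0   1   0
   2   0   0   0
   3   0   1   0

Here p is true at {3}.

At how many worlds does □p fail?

2

1: successors {2}; p there: 2:F. ✗
2: no successors, so □p holds vacuously. ✓
3: successors {2}; p there: 2:F. ✗
Satisfying worlds: {2}.
So □p fails at the other 2 worlds.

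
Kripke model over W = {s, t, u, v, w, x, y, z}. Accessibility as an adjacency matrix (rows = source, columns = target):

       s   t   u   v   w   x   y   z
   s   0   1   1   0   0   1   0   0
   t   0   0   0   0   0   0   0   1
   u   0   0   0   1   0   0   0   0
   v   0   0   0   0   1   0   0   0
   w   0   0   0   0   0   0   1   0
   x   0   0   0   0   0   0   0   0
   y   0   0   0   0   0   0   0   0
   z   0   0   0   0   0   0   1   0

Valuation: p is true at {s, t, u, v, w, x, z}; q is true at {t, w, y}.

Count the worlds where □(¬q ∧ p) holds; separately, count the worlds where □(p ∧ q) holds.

4 and 3

For □(¬q ∧ p):
s: successors {t, u, x}; ¬q ∧ p there: t:F, u:T, x:T. ✗
t: successors {z}; ¬q ∧ p there: z:T. ✓
u: successors {v}; ¬q ∧ p there: v:T. ✓
v: successors {w}; ¬q ∧ p there: w:F. ✗
w: successors {y}; ¬q ∧ p there: y:F. ✗
x: no successors, so □(¬q ∧ p) holds vacuously. ✓
y: no successors, so □(¬q ∧ p) holds vacuously. ✓
z: successors {y}; ¬q ∧ p there: y:F. ✗
— 4 worlds.
For □(p ∧ q):
s: successors {t, u, x}; p ∧ q there: t:T, u:F, x:F. ✗
t: successors {z}; p ∧ q there: z:F. ✗
u: successors {v}; p ∧ q there: v:F. ✗
v: successors {w}; p ∧ q there: w:T. ✓
w: successors {y}; p ∧ q there: y:F. ✗
x: no successors, so □(p ∧ q) holds vacuously. ✓
y: no successors, so □(p ∧ q) holds vacuously. ✓
z: successors {y}; p ∧ q there: y:F. ✗
— 3 worlds.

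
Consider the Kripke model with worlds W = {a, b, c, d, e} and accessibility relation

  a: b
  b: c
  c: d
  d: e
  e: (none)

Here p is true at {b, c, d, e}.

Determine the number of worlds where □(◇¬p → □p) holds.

5

a: successors {b}; ◇¬p → □p there: b:T. ✓
b: successors {c}; ◇¬p → □p there: c:T. ✓
c: successors {d}; ◇¬p → □p there: d:T. ✓
d: successors {e}; ◇¬p → □p there: e:T. ✓
e: no successors, so □(◇¬p → □p) holds vacuously. ✓
Satisfying worlds: {a, b, c, d, e}.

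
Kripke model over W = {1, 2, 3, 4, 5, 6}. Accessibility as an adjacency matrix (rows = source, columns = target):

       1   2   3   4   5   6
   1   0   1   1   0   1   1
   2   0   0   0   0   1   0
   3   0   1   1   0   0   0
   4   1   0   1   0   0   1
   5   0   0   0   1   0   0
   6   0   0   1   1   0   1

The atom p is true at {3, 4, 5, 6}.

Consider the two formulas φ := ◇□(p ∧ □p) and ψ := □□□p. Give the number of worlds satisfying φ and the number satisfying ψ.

For ◇□(p ∧ □p):
1: successors {2, 3, 5, 6}; □(p ∧ □p) there: 2:T, 3:F, 5:F, 6:F. ✓
2: successors {5}; □(p ∧ □p) there: 5:F. ✗
3: successors {2, 3}; □(p ∧ □p) there: 2:T, 3:F. ✓
4: successors {1, 3, 6}; □(p ∧ □p) there: 1:F, 3:F, 6:F. ✗
5: successors {4}; □(p ∧ □p) there: 4:F. ✗
6: successors {3, 4, 6}; □(p ∧ □p) there: 3:F, 4:F, 6:F. ✗
— 2 worlds.
For □□□p:
1: successors {2, 3, 5, 6}; □□p there: 2:T, 3:F, 5:F, 6:F. ✗
2: successors {5}; □□p there: 5:F. ✗
3: successors {2, 3}; □□p there: 2:T, 3:F. ✗
4: successors {1, 3, 6}; □□p there: 1:F, 3:F, 6:F. ✗
5: successors {4}; □□p there: 4:F. ✗
6: successors {3, 4, 6}; □□p there: 3:F, 4:F, 6:F. ✗
— 0 worlds.

2 and 0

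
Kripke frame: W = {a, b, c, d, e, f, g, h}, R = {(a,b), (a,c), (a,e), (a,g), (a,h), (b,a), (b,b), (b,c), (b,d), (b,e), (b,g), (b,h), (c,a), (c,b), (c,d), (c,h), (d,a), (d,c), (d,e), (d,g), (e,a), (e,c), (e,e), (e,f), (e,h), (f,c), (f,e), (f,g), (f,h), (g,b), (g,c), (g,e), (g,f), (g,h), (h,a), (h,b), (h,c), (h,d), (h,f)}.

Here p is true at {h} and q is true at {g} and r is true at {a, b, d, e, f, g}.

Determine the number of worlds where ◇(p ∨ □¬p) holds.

a: successors {b, c, e, g, h}; p ∨ □¬p there: b:F, c:F, e:F, g:F, h:T. ✓
b: successors {a, b, c, d, e, g, h}; p ∨ □¬p there: a:F, b:F, c:F, d:T, e:F, g:F, h:T. ✓
c: successors {a, b, d, h}; p ∨ □¬p there: a:F, b:F, d:T, h:T. ✓
d: successors {a, c, e, g}; p ∨ □¬p there: a:F, c:F, e:F, g:F. ✗
e: successors {a, c, e, f, h}; p ∨ □¬p there: a:F, c:F, e:F, f:F, h:T. ✓
f: successors {c, e, g, h}; p ∨ □¬p there: c:F, e:F, g:F, h:T. ✓
g: successors {b, c, e, f, h}; p ∨ □¬p there: b:F, c:F, e:F, f:F, h:T. ✓
h: successors {a, b, c, d, f}; p ∨ □¬p there: a:F, b:F, c:F, d:T, f:F. ✓
Satisfying worlds: {a, b, c, e, f, g, h}.

7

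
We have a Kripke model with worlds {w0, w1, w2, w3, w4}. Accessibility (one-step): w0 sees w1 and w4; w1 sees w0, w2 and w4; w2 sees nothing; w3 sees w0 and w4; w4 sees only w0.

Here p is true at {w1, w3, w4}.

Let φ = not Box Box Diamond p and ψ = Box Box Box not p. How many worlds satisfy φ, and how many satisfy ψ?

For not Box Box Diamond p:
w0: Box Box Diamond p is F. ✓
w1: Box Box Diamond p is F. ✓
w2: Box Box Diamond p is T. ✗
w3: Box Box Diamond p is F. ✓
w4: Box Box Diamond p is F. ✓
— 4 worlds.
For Box Box Box not p:
w0: successors {w1, w4}; Box Box not p there: w1:F, w4:F. ✗
w1: successors {w0, w2, w4}; Box Box not p there: w0:F, w2:T, w4:F. ✗
w2: no successors, so Box Box Box not p holds vacuously. ✓
w3: successors {w0, w4}; Box Box not p there: w0:F, w4:F. ✗
w4: successors {w0}; Box Box not p there: w0:F. ✗
— 1 world.

4 and 1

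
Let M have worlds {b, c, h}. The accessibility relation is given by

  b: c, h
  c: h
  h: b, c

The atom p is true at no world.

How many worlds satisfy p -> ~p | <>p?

3

b: p is F, ~p | <>p is T. ✓
c: p is F, ~p | <>p is T. ✓
h: p is F, ~p | <>p is T. ✓
Satisfying worlds: {b, c, h}.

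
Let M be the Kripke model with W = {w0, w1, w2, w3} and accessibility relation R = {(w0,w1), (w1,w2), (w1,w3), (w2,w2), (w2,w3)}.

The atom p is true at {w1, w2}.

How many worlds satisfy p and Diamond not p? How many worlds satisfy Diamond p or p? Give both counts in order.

For p and Diamond not p:
w0: p is F, Diamond not p is F. ✗
w1: p is T, Diamond not p is T. ✓
w2: p is T, Diamond not p is T. ✓
w3: p is F, Diamond not p is F. ✗
— 2 worlds.
For Diamond p or p:
w0: Diamond p is T, p is F. ✓
w1: Diamond p is T, p is T. ✓
w2: Diamond p is T, p is T. ✓
w3: Diamond p is F, p is F. ✗
— 3 worlds.

2 and 3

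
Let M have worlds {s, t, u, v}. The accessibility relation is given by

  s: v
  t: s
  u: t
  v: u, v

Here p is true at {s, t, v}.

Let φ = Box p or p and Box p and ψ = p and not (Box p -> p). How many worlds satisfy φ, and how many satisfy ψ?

For Box p or p and Box p:
s: Box p is T, p and Box p is T. ✓
t: Box p is T, p and Box p is T. ✓
u: Box p is T, p and Box p is F. ✓
v: Box p is F, p and Box p is F. ✗
— 3 worlds.
For p and not (Box p -> p):
s: p is T, not (Box p -> p) is F. ✗
t: p is T, not (Box p -> p) is F. ✗
u: p is F, not (Box p -> p) is T. ✗
v: p is T, not (Box p -> p) is F. ✗
— 0 worlds.

3 and 0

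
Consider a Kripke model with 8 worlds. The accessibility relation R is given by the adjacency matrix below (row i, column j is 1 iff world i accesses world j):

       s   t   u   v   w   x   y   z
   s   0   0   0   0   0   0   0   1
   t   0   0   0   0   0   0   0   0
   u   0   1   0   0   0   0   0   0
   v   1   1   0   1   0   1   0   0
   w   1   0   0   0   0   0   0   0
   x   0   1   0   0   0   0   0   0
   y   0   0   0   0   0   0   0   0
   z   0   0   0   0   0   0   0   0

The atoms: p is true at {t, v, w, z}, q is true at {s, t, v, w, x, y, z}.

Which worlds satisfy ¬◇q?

{t, y, z}

s: ◇q is T. ✗
t: ◇q is F. ✓
u: ◇q is T. ✗
v: ◇q is T. ✗
w: ◇q is T. ✗
x: ◇q is T. ✗
y: ◇q is F. ✓
z: ◇q is F. ✓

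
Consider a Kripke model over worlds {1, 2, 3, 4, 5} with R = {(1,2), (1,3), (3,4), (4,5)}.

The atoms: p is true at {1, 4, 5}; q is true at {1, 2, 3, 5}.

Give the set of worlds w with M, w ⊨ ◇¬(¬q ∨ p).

{1}

1: successors {2, 3}; ¬(¬q ∨ p) there: 2:T, 3:T. ✓
2: no successors, so ◇¬(¬q ∨ p) fails. ✗
3: successors {4}; ¬(¬q ∨ p) there: 4:F. ✗
4: successors {5}; ¬(¬q ∨ p) there: 5:F. ✗
5: no successors, so ◇¬(¬q ∨ p) fails. ✗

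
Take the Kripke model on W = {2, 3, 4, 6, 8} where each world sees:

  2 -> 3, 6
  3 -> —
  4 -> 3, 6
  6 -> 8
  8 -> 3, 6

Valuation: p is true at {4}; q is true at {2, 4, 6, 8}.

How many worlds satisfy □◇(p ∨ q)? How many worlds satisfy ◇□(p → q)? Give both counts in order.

For □◇(p ∨ q):
2: successors {3, 6}; ◇(p ∨ q) there: 3:F, 6:T. ✗
3: no successors, so □◇(p ∨ q) holds vacuously. ✓
4: successors {3, 6}; ◇(p ∨ q) there: 3:F, 6:T. ✗
6: successors {8}; ◇(p ∨ q) there: 8:T. ✓
8: successors {3, 6}; ◇(p ∨ q) there: 3:F, 6:T. ✗
— 2 worlds.
For ◇□(p → q):
2: successors {3, 6}; □(p → q) there: 3:T, 6:T. ✓
3: no successors, so ◇□(p → q) fails. ✗
4: successors {3, 6}; □(p → q) there: 3:T, 6:T. ✓
6: successors {8}; □(p → q) there: 8:T. ✓
8: successors {3, 6}; □(p → q) there: 3:T, 6:T. ✓
— 4 worlds.

2 and 4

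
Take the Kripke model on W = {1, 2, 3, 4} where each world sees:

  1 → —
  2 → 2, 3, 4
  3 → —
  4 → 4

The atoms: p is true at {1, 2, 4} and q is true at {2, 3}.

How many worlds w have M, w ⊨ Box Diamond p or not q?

3

1: Box Diamond p is T, not q is T. ✓
2: Box Diamond p is F, not q is F. ✗
3: Box Diamond p is T, not q is F. ✓
4: Box Diamond p is T, not q is T. ✓
Satisfying worlds: {1, 3, 4}.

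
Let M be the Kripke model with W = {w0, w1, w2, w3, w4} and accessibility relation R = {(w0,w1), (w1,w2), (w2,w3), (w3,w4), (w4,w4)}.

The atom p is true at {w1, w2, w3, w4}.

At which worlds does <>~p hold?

∅

w0: successors {w1}; ~p there: w1:F. ✗
w1: successors {w2}; ~p there: w2:F. ✗
w2: successors {w3}; ~p there: w3:F. ✗
w3: successors {w4}; ~p there: w4:F. ✗
w4: successors {w4}; ~p there: w4:F. ✗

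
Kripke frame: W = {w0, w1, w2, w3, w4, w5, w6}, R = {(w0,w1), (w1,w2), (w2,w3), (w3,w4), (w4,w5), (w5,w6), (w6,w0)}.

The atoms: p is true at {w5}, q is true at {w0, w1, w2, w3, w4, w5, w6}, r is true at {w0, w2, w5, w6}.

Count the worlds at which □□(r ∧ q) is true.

4

w0: successors {w1}; □(r ∧ q) there: w1:T. ✓
w1: successors {w2}; □(r ∧ q) there: w2:F. ✗
w2: successors {w3}; □(r ∧ q) there: w3:F. ✗
w3: successors {w4}; □(r ∧ q) there: w4:T. ✓
w4: successors {w5}; □(r ∧ q) there: w5:T. ✓
w5: successors {w6}; □(r ∧ q) there: w6:T. ✓
w6: successors {w0}; □(r ∧ q) there: w0:F. ✗
Satisfying worlds: {w0, w3, w4, w5}.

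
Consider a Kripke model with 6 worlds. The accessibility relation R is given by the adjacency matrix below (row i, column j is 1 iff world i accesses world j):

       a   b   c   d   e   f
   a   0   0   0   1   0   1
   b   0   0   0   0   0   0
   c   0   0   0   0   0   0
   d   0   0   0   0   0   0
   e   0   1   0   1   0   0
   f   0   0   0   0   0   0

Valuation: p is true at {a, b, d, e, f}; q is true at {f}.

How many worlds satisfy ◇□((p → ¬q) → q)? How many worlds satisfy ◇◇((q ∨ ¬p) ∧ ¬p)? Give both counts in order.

2 and 0

For ◇□((p → ¬q) → q):
a: successors {d, f}; □((p → ¬q) → q) there: d:T, f:T. ✓
b: no successors, so ◇□((p → ¬q) → q) fails. ✗
c: no successors, so ◇□((p → ¬q) → q) fails. ✗
d: no successors, so ◇□((p → ¬q) → q) fails. ✗
e: successors {b, d}; □((p → ¬q) → q) there: b:T, d:T. ✓
f: no successors, so ◇□((p → ¬q) → q) fails. ✗
— 2 worlds.
For ◇◇((q ∨ ¬p) ∧ ¬p):
a: successors {d, f}; ◇((q ∨ ¬p) ∧ ¬p) there: d:F, f:F. ✗
b: no successors, so ◇◇((q ∨ ¬p) ∧ ¬p) fails. ✗
c: no successors, so ◇◇((q ∨ ¬p) ∧ ¬p) fails. ✗
d: no successors, so ◇◇((q ∨ ¬p) ∧ ¬p) fails. ✗
e: successors {b, d}; ◇((q ∨ ¬p) ∧ ¬p) there: b:F, d:F. ✗
f: no successors, so ◇◇((q ∨ ¬p) ∧ ¬p) fails. ✗
— 0 worlds.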